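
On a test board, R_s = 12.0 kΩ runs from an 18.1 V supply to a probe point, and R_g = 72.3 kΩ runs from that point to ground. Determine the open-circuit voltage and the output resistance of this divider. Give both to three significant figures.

V_th is the open-circuit tap voltage: 18.1 × 72.3/(12.0 + 72.3) = 15.5 V.
With the supply zeroed, R_s and R_g appear in parallel from the tap: R_th = R_s‖R_g = (12.0 × 72.3)/84.30 = 10.3 kΩ.

V_th = 15.5 V, R_th = 10.3 kΩ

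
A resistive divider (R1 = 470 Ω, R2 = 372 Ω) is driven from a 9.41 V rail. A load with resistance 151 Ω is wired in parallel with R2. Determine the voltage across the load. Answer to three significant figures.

The load sits in parallel with R2: R2‖R_L = (372 × 151) / (372 + 151) = 107.4 Ω.
V_out = 9.41 × 107.4 / (470 + 107.4) = 9.41 × 107.4/577.4 = 1.75 V.
(Unloaded it would have been 4.16 V.)

V_out ≈ 1.75 V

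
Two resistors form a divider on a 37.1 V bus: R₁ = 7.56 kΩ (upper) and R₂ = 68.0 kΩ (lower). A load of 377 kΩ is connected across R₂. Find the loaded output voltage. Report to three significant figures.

The load sits in parallel with R₂: R₂‖R_L = (68.0 × 377) / (68.0 + 377) = 57.61 kΩ.
V_out = 37.1 × 57.61 / (7.56 + 57.61) = 37.1 × 57.61/65.17 = 32.8 V.

V_out ≈ 32.8 V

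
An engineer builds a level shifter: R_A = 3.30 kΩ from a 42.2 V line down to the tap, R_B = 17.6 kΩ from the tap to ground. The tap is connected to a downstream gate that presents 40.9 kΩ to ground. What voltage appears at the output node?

The load sits in parallel with R_B: R_B‖R_L = (17.6 × 40.9) / (17.6 + 40.9) = 12.30 kΩ.
V_out = 42.2 × 12.30 / (3.30 + 12.30) = 42.2 × 12.30/15.60 = 33.3 V.

V_out ≈ 33.3 V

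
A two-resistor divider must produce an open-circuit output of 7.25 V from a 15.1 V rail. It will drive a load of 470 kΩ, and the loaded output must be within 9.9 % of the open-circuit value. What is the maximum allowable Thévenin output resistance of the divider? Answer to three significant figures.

R_th ≤ 51.6 kΩ

Loading drop = R_th/(R_th + R_L) ≤ 0.0990, so R_th ≤ R_L · ε/(1−ε) = 470 kΩ × 0.0990/0.9010 = 51.6 kΩ.
(Any R1, R2 with R2/(R1+R2) = 0.480 and R1‖R2 ≤ 51.6 kΩ will meet the spec.)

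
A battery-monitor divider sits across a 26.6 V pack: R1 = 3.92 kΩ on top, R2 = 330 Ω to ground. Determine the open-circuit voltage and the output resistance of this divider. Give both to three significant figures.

V_th = 2.07 V, R_th = 304 Ω

V_th is the open-circuit tap voltage: 26.6 × 330/(3920 + 330) = 2.07 V.
With the supply zeroed, R1 and R2 appear in parallel from the tap: R_th = R1‖R2 = (3920 × 330)/4250 = 304 Ω.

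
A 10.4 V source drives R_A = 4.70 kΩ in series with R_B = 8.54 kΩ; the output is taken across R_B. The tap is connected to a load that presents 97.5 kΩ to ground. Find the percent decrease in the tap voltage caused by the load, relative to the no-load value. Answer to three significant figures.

The divider's output (Thévenin) resistance is R_A‖R_B = 3.032 kΩ.
Fractional drop under load = R_th/(R_th + R_L) = 3.032 / (3.032 + 97.5) = 0.03016.
So the output falls by 3.02 %.

3.02 %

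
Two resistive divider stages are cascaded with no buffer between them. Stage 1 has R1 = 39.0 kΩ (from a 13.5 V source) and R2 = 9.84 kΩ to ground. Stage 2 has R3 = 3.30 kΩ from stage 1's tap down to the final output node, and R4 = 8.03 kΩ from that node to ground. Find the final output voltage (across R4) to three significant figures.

Stage 2 presents R3+R4 = 11.33 kΩ as a load on stage 1's tap.
Stage 1's lower leg becomes R2‖(R3+R4) = 5.266 kΩ, so V_mid = 13.5 × 5.266/44.27 = 1.606 V.
Stage 2 is itself unloaded: V_out = V_mid × R4/(R3+R4) = 1.606 × 8.03/11.33 = 1.14 V.

V_out ≈ 1.14 V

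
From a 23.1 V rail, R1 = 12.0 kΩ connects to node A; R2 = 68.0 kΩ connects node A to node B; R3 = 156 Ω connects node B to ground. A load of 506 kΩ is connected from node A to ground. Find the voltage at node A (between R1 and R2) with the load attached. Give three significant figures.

Below node A the series string R2+R3 = 68160 Ω sits in parallel with the 506000 Ω load: 60070 Ω.
V_A = 23.1 × 60070/(12000 + 60070) = 19.3 V.

V ≈ 19.3 V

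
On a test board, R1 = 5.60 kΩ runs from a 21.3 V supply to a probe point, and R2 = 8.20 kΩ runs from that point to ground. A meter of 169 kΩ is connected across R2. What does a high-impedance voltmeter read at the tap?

V_out ≈ 12.4 V

The load sits in parallel with R2: R2‖R_L = (8.20 × 169) / (8.20 + 169) = 7.821 kΩ.
V_out = 21.3 × 7.821 / (5.60 + 7.821) = 21.3 × 7.821/13.42 = 12.4 V.
(Unloaded it would have been 12.7 V.)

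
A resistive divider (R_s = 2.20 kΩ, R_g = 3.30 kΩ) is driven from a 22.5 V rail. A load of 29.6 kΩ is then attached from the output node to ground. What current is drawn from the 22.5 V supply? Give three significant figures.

R_g‖R_L = 2.969 kΩ, so the source sees R_s + R_g‖R_L = 5.169 kΩ.
I = 22.5 V / 5.169 kΩ = 4.35 mA.

I ≈ 4.35 mA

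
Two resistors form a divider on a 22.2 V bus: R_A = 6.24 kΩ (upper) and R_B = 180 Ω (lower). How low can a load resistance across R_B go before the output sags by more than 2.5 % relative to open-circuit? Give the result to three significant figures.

Output resistance R_th = R_A‖R_B = (6240 × 180)/6420 = 175.0 Ω.
The fractional drop is R_th/(R_th + R_L); requiring this ≤ 0.0250 gives R_L ≥ R_th(1/0.0250 − 1) = 175.0 × 39.00 = 6.82 kΩ.

R_L(min) ≈ 6.82 kΩ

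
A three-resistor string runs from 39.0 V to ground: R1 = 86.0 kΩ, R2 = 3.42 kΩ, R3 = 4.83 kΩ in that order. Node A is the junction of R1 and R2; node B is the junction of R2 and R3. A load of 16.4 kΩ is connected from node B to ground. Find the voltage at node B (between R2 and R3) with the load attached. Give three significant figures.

At node B, R3 is in parallel with the load: R3‖R_L = 3.731 kΩ.
Below node A the resistance is R2 + (R3‖R_L) = 7.151 kΩ, so V_A = 39.0 × 7.151/93.15 = 2.994 V.
Then V_B = V_A × (R3‖R_L)/(R2 + R3‖R_L) = 2.994 × 3.731/7.151 = 1.56 V.

V ≈ 1.56 V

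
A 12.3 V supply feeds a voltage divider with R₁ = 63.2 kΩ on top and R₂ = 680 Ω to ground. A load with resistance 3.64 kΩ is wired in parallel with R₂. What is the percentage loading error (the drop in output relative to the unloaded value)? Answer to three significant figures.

15.6 %

The divider's output (Thévenin) resistance is R₁‖R₂ = 672.8 Ω.
Fractional drop under load = R_th/(R_th + R_L) = 672.8 / (672.8 + 3640) = 0.1560.
So the output falls by 15.6 %.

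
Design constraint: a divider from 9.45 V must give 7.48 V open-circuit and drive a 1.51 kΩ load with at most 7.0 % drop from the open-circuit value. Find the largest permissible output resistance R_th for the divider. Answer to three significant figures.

Loading drop = R_th/(R_th + R_L) ≤ 0.0700, so R_th ≤ R_L · ε/(1−ε) = 1.51 kΩ × 0.0700/0.9300 = 114 Ω.
(Any R1, R2 with R2/(R1+R2) = 0.792 and R1‖R2 ≤ 114 Ω will meet the spec.)

R_th ≤ 114 Ω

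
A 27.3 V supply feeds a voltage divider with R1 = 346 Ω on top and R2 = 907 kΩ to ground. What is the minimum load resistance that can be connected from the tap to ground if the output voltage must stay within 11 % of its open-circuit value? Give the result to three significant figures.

R_L(min) ≈ 2.80 kΩ

Output resistance R_th = R1‖R2 = (346 × 907000)/907300 = 345.9 Ω.
The fractional drop is R_th/(R_th + R_L); requiring this ≤ 0.110 gives R_L ≥ R_th(1/0.110 − 1) = 345.9 × 8.091 = 2.80 kΩ.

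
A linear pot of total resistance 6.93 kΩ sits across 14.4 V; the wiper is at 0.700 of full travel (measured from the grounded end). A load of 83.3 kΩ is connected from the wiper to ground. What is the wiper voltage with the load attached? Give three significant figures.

The wiper splits the pot into (1−α)R = 2.079 kΩ above and αR = 4.851 kΩ below.
Lower section ‖ load = 4.584 kΩ.
V_wiper = 14.4 × 4.584/(2.079 + 4.584) = 9.91 V.

V ≈ 9.91 V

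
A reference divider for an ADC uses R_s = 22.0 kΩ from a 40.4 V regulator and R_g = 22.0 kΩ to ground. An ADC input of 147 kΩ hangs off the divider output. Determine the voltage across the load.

The load sits in parallel with R_g: R_g‖R_L = (22.0 × 147) / (22.0 + 147) = 19.14 kΩ.
V_out = 40.4 × 19.14 / (22.0 + 19.14) = 40.4 × 19.14/41.14 = 18.8 V.
(Unloaded it would have been 20.2 V.)

V_out ≈ 18.8 V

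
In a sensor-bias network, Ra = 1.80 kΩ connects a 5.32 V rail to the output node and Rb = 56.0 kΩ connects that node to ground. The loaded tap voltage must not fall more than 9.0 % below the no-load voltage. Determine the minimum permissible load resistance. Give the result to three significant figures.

R_L(min) ≈ 17.6 kΩ

Output resistance R_th = Ra‖Rb = (1.80 × 56.0)/57.80 = 1.744 kΩ.
The fractional drop is R_th/(R_th + R_L); requiring this ≤ 0.0900 gives R_L ≥ R_th(1/0.0900 − 1) = 1.744 × 10.11 = 17.6 kΩ.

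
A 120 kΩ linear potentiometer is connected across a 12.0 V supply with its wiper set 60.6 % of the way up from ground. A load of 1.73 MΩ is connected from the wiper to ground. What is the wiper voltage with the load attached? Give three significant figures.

The wiper splits the pot into (1−α)R = 47.28 kΩ above and αR = 72.72 kΩ below.
Lower section ‖ load = 69.79 kΩ.
V_wiper = 12.0 × 69.79/(47.28 + 69.79) = 7.15 V.

V ≈ 7.15 V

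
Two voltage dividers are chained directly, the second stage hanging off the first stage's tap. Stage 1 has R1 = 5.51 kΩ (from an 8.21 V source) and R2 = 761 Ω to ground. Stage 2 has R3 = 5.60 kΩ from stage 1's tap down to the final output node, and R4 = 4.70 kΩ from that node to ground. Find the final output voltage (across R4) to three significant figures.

Stage 2 presents R3+R4 = 10300 Ω as a load on stage 1's tap.
Stage 1's lower leg becomes R2‖(R3+R4) = 708.6 Ω, so V_mid = 8.21 × 708.6/6219 = 0.9356 V.
Stage 2 is itself unloaded: V_out = V_mid × R4/(R3+R4) = 0.9356 × 4700/10300 = 0.427 V.

V_out ≈ 0.427 V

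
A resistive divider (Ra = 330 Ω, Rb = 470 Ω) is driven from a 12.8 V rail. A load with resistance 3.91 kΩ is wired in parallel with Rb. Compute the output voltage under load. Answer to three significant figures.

The load sits in parallel with Rb: Rb‖R_L = (470 × 3910) / (470 + 3910) = 419.6 Ω.
V_out = 12.8 × 419.6 / (330 + 419.6) = 12.8 × 419.6/749.6 = 7.16 V.

V_out ≈ 7.16 V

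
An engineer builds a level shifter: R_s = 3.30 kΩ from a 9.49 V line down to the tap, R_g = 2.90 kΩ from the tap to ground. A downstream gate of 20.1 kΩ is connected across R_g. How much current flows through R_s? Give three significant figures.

I ≈ 1.63 mA

R_g‖R_L = 2.534 kΩ, so the source sees R_s + R_g‖R_L = 5.834 kΩ.
I = 9.49 V / 5.834 kΩ = 1.63 mA.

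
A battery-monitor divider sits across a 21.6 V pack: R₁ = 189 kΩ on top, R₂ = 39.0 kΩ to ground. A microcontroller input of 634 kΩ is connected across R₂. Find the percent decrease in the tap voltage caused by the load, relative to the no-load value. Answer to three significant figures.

4.85 %

The divider's output (Thévenin) resistance is R₁‖R₂ = 32.33 kΩ.
Fractional drop under load = R_th/(R_th + R_L) = 32.33 / (32.33 + 634) = 0.04852.
So the output falls by 4.85 %.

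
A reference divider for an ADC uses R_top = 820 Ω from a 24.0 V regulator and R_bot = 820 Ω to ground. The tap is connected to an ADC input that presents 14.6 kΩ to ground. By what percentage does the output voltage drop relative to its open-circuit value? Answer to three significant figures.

2.73 %

The divider's output (Thévenin) resistance is R_top‖R_bot = 410.0 Ω.
Fractional drop under load = R_th/(R_th + R_L) = 410.0 / (410.0 + 14600) = 0.02732.
So the output falls by 2.73 %.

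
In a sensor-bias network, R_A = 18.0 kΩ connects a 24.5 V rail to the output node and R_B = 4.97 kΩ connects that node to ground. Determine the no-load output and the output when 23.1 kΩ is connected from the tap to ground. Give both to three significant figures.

Open-circuit: V = 24.5 × 4.97/(18.0 + 4.97) = 5.30 V.
With the load, R_B becomes R_B‖R_L = 4.090 kΩ, so V = 24.5 × 4.090/22.09 = 4.54 V.

Unloaded: 5.30 V; loaded: 4.54 V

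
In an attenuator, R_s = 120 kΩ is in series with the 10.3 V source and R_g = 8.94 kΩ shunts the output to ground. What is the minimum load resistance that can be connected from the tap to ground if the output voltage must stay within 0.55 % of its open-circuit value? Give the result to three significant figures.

Output resistance R_th = R_s‖R_g = (120 × 8.94)/128.9 = 8.320 kΩ.
The fractional drop is R_th/(R_th + R_L); requiring this ≤ 0.00550 gives R_L ≥ R_th(1/0.00550 − 1) = 8.320 × 180.8 = 1.50 MΩ.

R_L(min) ≈ 1.50 MΩ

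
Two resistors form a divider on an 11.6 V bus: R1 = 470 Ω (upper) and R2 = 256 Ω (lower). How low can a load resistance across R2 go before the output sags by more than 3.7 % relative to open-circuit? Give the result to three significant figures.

R_L(min) ≈ 4.31 kΩ

Output resistance R_th = R1‖R2 = (470 × 256)/726.0 = 165.7 Ω.
The fractional drop is R_th/(R_th + R_L); requiring this ≤ 0.0370 gives R_L ≥ R_th(1/0.0370 − 1) = 165.7 × 26.03 = 4.31 kΩ.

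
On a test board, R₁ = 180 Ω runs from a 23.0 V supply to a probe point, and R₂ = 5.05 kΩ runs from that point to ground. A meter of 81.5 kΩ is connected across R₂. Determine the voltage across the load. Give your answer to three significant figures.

The load sits in parallel with R₂: R₂‖R_L = (5050 × 81500) / (5050 + 81500) = 4755 Ω.
V_out = 23.0 × 4755 / (180 + 4755) = 23.0 × 4755/4935 = 22.2 V.

V_out ≈ 22.2 V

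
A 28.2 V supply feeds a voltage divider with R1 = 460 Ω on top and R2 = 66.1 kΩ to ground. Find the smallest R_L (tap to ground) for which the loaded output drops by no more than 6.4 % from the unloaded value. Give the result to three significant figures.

R_L(min) ≈ 6.68 kΩ

Output resistance R_th = R1‖R2 = (460 × 66100)/66560 = 456.8 Ω.
The fractional drop is R_th/(R_th + R_L); requiring this ≤ 0.0640 gives R_L ≥ R_th(1/0.0640 − 1) = 456.8 × 14.62 = 6.68 kΩ.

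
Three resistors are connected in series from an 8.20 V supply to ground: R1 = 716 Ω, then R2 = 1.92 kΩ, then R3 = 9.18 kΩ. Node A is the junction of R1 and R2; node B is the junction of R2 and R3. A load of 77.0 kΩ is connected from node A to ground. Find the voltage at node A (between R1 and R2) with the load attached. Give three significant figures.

Below node A the series string R2+R3 = 11100 Ω sits in parallel with the 77000 Ω load: 9701 Ω.
V_A = 8.20 × 9701/(716 + 9701) = 7.64 V.

V ≈ 7.64 V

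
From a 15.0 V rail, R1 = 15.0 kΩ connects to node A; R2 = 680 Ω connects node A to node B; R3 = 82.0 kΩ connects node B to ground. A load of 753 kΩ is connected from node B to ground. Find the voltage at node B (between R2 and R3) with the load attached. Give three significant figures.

V ≈ 12.4 V

At node B, R3 is in parallel with the load: R3‖R_L = 73950 Ω.
Below node A the resistance is R2 + (R3‖R_L) = 74630 Ω, so V_A = 15.0 × 74630/89630 = 12.49 V.
Then V_B = V_A × (R3‖R_L)/(R2 + R3‖R_L) = 12.49 × 73950/74630 = 12.4 V.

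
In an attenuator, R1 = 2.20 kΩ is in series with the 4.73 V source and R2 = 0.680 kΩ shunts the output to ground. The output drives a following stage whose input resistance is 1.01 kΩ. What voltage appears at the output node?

V_out ≈ 0.738 V

The load sits in parallel with R2: R2‖R_L = (680 × 1010) / (680 + 1010) = 406.4 Ω.
V_out = 4.73 × 406.4 / (2200 + 406.4) = 4.73 × 406.4/2606 = 0.738 V.
(Unloaded it would have been 1.12 V.)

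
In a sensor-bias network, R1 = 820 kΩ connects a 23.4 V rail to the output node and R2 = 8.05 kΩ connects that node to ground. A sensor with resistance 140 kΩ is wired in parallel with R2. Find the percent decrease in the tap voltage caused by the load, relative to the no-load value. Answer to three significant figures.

The divider's output (Thévenin) resistance is R1‖R2 = 7.972 kΩ.
Fractional drop under load = R_th/(R_th + R_L) = 7.972 / (7.972 + 140) = 0.05387.
So the output falls by 5.39 %.

5.39 %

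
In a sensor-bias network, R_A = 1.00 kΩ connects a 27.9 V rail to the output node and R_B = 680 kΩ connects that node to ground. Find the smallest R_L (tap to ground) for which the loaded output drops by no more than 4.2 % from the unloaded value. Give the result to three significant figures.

R_L(min) ≈ 22.8 kΩ

Output resistance R_th = R_A‖R_B = (1000 × 680000)/681000 = 998.5 Ω.
The fractional drop is R_th/(R_th + R_L); requiring this ≤ 0.0420 gives R_L ≥ R_th(1/0.0420 − 1) = 998.5 × 22.81 = 22.8 kΩ.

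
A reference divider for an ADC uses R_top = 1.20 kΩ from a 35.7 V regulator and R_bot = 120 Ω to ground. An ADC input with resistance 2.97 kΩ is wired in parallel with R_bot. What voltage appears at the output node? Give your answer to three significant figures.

The load sits in parallel with R_bot: R_bot‖R_L = (120 × 2970) / (120 + 2970) = 115.3 Ω.
V_out = 35.7 × 115.3 / (1200 + 115.3) = 35.7 × 115.3/1315 = 3.13 V.

V_out ≈ 3.13 V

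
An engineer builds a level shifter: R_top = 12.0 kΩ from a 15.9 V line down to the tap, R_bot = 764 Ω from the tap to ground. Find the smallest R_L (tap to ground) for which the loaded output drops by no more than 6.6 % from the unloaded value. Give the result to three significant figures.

Output resistance R_th = R_top‖R_bot = (12000 × 764)/12760 = 718.3 Ω.
The fractional drop is R_th/(R_th + R_L); requiring this ≤ 0.0660 gives R_L ≥ R_th(1/0.0660 − 1) = 718.3 × 14.15 = 10.2 kΩ.

R_L(min) ≈ 10.2 kΩ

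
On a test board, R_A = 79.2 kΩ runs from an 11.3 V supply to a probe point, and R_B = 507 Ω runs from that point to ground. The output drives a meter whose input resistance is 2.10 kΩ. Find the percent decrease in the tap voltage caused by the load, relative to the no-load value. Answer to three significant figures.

The divider's output (Thévenin) resistance is R_A‖R_B = 503.8 Ω.
Fractional drop under load = R_th/(R_th + R_L) = 503.8 / (503.8 + 2100) = 0.1935.
So the output falls by 19.3 %.

19.3 %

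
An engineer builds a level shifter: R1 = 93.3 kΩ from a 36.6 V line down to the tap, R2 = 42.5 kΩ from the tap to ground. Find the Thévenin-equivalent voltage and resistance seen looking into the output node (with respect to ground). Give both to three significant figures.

V_th = 11.5 V, R_th = 29.2 kΩ

V_th is the open-circuit tap voltage: 36.6 × 42.5/(93.3 + 42.5) = 11.5 V.
With the supply zeroed, R1 and R2 appear in parallel from the tap: R_th = R1‖R2 = (93.3 × 42.5)/135.8 = 29.2 kΩ.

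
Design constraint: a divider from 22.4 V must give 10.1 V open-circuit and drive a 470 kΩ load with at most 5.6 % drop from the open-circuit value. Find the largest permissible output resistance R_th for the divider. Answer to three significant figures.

Loading drop = R_th/(R_th + R_L) ≤ 0.0560, so R_th ≤ R_L · ε/(1−ε) = 470 kΩ × 0.0560/0.9440 = 27.9 kΩ.
(Any R1, R2 with R2/(R1+R2) = 0.451 and R1‖R2 ≤ 27.9 kΩ will meet the spec.)

R_th ≤ 27.9 kΩ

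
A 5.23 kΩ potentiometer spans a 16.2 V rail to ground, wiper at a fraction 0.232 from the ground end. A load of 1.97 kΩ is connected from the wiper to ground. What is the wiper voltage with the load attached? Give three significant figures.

V ≈ 2.55 V

The wiper splits the pot into (1−α)R = 4.017 kΩ above and αR = 1.213 kΩ below.
Lower section ‖ load = 0.7509 kΩ.
V_wiper = 16.2 × 0.7509/(4.017 + 0.7509) = 2.55 V.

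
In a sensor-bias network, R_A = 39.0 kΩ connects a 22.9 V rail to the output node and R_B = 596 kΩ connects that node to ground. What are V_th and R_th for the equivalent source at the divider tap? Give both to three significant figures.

V_th is the open-circuit tap voltage: 22.9 × 596/(39.0 + 596) = 21.5 V.
With the supply zeroed, R_A and R_B appear in parallel from the tap: R_th = R_A‖R_B = (39.0 × 596)/635.0 = 36.6 kΩ.

V_th = 21.5 V, R_th = 36.6 kΩ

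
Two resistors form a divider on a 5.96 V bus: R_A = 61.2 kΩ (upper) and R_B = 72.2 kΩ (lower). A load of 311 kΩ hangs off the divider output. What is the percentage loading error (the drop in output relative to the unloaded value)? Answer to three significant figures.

The divider's output (Thévenin) resistance is R_A‖R_B = 33.12 kΩ.
Fractional drop under load = R_th/(R_th + R_L) = 33.12 / (33.12 + 311) = 0.09625.
So the output falls by 9.63 %.

9.63 %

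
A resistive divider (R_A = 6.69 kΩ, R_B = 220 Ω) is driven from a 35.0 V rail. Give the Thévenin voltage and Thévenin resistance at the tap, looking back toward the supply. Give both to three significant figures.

V_th is the open-circuit tap voltage: 35.0 × 220/(6690 + 220) = 1.11 V.
With the supply zeroed, R_A and R_B appear in parallel from the tap: R_th = R_A‖R_B = (6690 × 220)/6910 = 213 Ω.

V_th = 1.11 V, R_th = 213 Ω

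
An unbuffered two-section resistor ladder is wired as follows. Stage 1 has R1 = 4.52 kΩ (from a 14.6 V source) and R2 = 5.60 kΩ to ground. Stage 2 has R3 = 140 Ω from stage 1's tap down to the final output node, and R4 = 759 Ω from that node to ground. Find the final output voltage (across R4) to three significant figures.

V_out ≈ 1.80 V

Stage 2 presents R3+R4 = 899.0 Ω as a load on stage 1's tap.
Stage 1's lower leg becomes R2‖(R3+R4) = 774.6 Ω, so V_mid = 14.6 × 774.6/5295 = 2.136 V.
Stage 2 is itself unloaded: V_out = V_mid × R4/(R3+R4) = 2.136 × 759/899.0 = 1.80 V.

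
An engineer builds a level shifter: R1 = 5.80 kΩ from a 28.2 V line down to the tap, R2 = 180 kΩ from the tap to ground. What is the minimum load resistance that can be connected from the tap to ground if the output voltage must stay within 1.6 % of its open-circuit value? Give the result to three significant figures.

Output resistance R_th = R1‖R2 = (5.80 × 180)/185.8 = 5.619 kΩ.
The fractional drop is R_th/(R_th + R_L); requiring this ≤ 0.0160 gives R_L ≥ R_th(1/0.0160 − 1) = 5.619 × 61.50 = 346 kΩ.

R_L(min) ≈ 346 kΩ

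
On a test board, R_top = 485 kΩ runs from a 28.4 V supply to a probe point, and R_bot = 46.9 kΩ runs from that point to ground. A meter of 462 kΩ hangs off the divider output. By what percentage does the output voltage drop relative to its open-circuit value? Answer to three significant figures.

The divider's output (Thévenin) resistance is R_top‖R_bot = 42.76 kΩ.
Fractional drop under load = R_th/(R_th + R_L) = 42.76 / (42.76 + 462) = 0.08472.
So the output falls by 8.47 %.

8.47 %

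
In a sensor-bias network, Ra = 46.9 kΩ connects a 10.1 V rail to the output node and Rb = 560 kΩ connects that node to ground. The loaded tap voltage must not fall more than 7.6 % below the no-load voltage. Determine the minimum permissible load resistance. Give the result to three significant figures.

Output resistance R_th = Ra‖Rb = (46.9 × 560)/606.9 = 43.28 kΩ.
The fractional drop is R_th/(R_th + R_L); requiring this ≤ 0.0760 gives R_L ≥ R_th(1/0.0760 − 1) = 43.28 × 12.16 = 526 kΩ.

R_L(min) ≈ 526 kΩ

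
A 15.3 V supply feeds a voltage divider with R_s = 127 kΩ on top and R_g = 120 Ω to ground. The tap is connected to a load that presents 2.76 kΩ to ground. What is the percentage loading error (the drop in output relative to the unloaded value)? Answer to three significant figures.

4.16 %

The divider's output (Thévenin) resistance is R_s‖R_g = 119.9 Ω.
Fractional drop under load = R_th/(R_th + R_L) = 119.9 / (119.9 + 2760) = 0.04163.
So the output falls by 4.16 %.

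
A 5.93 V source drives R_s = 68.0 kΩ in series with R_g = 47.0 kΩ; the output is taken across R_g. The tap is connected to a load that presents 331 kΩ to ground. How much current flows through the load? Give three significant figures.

R_g‖R_L = 41.16 kΩ; V_out = 5.93 × 41.16/109.2 = 2.236 V.
I_L = V_out / R_L = 2.236 / 331 kΩ = 6.75 µA.

I_L ≈ 6.75 µA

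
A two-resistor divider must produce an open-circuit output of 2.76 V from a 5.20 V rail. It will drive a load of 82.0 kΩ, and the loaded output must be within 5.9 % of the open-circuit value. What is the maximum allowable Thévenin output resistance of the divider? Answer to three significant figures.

R_th ≤ 5.14 kΩ

Loading drop = R_th/(R_th + R_L) ≤ 0.0590, so R_th ≤ R_L · ε/(1−ε) = 82.0 kΩ × 0.0590/0.9410 = 5.14 kΩ.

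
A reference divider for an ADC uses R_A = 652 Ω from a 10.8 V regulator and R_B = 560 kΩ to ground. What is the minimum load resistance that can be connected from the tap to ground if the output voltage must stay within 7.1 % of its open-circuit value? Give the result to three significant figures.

R_L(min) ≈ 8.52 kΩ

Output resistance R_th = R_A‖R_B = (652 × 560000)/560700 = 651.2 Ω.
The fractional drop is R_th/(R_th + R_L); requiring this ≤ 0.0710 gives R_L ≥ R_th(1/0.0710 − 1) = 651.2 × 13.08 = 8.52 kΩ.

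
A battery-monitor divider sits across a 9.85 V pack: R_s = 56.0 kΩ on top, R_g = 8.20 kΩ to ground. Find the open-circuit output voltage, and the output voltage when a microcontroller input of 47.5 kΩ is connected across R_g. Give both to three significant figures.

Unloaded: 1.26 V; loaded: 1.09 V

Open-circuit: V = 9.85 × 8.20/(56.0 + 8.20) = 1.26 V.
With the load, R_g becomes R_g‖R_L = 6.993 kΩ, so V = 9.85 × 6.993/62.99 = 1.09 V.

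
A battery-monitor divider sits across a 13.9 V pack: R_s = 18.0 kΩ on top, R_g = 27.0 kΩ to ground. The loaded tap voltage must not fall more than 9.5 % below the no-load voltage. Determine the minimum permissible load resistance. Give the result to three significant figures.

Output resistance R_th = R_s‖R_g = (18.0 × 27.0)/45.00 = 10.80 kΩ.
The fractional drop is R_th/(R_th + R_L); requiring this ≤ 0.0950 gives R_L ≥ R_th(1/0.0950 − 1) = 10.80 × 9.526 = 103 kΩ.

R_L(min) ≈ 103 kΩ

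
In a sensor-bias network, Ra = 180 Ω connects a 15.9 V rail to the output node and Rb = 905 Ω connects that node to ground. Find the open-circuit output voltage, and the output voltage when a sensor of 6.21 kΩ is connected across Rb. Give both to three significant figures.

Open-circuit: V = 15.9 × 905/(180 + 905) = 13.3 V.
With the load, Rb becomes Rb‖R_L = 789.9 Ω, so V = 15.9 × 789.9/969.9 = 12.9 V.

Unloaded: 13.3 V; loaded: 12.9 V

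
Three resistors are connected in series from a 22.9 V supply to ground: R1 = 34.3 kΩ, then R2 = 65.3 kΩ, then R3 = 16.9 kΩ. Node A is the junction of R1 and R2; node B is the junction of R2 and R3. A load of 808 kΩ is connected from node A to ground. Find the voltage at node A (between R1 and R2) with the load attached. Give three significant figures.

Below node A the series string R2+R3 = 82.20 kΩ sits in parallel with the 808 kΩ load: 74.61 kΩ.
V_A = 22.9 × 74.61/(34.3 + 74.61) = 15.7 V.

V ≈ 15.7 V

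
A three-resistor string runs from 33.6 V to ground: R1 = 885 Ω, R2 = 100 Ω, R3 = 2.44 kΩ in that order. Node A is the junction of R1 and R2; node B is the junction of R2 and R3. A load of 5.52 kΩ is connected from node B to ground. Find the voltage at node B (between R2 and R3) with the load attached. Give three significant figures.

At node B, R3 is in parallel with the load: R3‖R_L = 1692 Ω.
Below node A the resistance is R2 + (R3‖R_L) = 1792 Ω, so V_A = 33.6 × 1792/2677 = 22.49 V.
Then V_B = V_A × (R3‖R_L)/(R2 + R3‖R_L) = 22.49 × 1692/1792 = 21.2 V.

V ≈ 21.2 V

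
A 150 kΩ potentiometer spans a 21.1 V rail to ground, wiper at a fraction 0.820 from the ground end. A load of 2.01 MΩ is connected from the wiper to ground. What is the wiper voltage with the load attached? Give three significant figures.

The wiper splits the pot into (1−α)R = 27.00 kΩ above and αR = 123.0 kΩ below.
Lower section ‖ load = 115.9 kΩ.
V_wiper = 21.1 × 115.9/(27.00 + 115.9) = 17.1 V.

V ≈ 17.1 V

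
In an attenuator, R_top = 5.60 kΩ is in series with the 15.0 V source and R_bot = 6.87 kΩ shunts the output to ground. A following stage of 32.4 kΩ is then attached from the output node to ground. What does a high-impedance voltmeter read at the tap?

V_out ≈ 7.55 V

The load sits in parallel with R_bot: R_bot‖R_L = (6.87 × 32.4) / (6.87 + 32.4) = 5.668 kΩ.
V_out = 15.0 × 5.668 / (5.60 + 5.668) = 15.0 × 5.668/11.27 = 7.55 V.
(Unloaded it would have been 8.26 V.)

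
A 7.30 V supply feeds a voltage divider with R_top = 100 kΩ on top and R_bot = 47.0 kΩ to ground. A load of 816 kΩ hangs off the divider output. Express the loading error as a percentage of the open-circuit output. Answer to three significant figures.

3.77 %

The divider's output (Thévenin) resistance is R_top‖R_bot = 31.97 kΩ.
Fractional drop under load = R_th/(R_th + R_L) = 31.97 / (31.97 + 816) = 0.03770.
So the output falls by 3.77 %.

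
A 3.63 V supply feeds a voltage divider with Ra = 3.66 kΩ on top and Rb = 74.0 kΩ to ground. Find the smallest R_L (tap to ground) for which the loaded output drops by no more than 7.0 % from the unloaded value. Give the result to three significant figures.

Output resistance R_th = Ra‖Rb = (3.66 × 74.0)/77.66 = 3.488 kΩ.
The fractional drop is R_th/(R_th + R_L); requiring this ≤ 0.0700 gives R_L ≥ R_th(1/0.0700 − 1) = 3.488 × 13.29 = 46.3 kΩ.

R_L(min) ≈ 46.3 kΩ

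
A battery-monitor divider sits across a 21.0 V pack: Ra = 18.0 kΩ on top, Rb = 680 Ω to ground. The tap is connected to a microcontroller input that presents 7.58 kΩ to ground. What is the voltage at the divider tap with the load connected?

V_out ≈ 0.704 V

The load sits in parallel with Rb: Rb‖R_L = (680 × 7580) / (680 + 7580) = 624.0 Ω.
V_out = 21.0 × 624.0 / (18000 + 624.0) = 21.0 × 624.0/18620 = 0.704 V.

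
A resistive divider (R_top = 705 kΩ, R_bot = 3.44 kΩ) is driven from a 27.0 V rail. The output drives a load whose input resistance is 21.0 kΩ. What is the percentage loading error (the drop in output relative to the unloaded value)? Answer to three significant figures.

The divider's output (Thévenin) resistance is R_top‖R_bot = 3.423 kΩ.
Fractional drop under load = R_th/(R_th + R_L) = 3.423 / (3.423 + 21.0) = 0.1402.
So the output falls by 14.0 %.

14.0 %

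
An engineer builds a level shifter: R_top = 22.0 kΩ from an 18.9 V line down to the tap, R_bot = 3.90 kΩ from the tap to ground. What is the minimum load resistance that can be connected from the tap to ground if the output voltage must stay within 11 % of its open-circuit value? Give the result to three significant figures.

Output resistance R_th = R_top‖R_bot = (22.0 × 3.90)/25.90 = 3.313 kΩ.
The fractional drop is R_th/(R_th + R_L); requiring this ≤ 0.110 gives R_L ≥ R_th(1/0.110 − 1) = 3.313 × 8.091 = 26.8 kΩ.

R_L(min) ≈ 26.8 kΩ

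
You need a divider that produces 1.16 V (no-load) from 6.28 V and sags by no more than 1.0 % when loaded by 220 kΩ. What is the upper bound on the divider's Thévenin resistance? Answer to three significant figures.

R_th ≤ 2.22 kΩ

Loading drop = R_th/(R_th + R_L) ≤ 0.0100, so R_th ≤ R_L · ε/(1−ε) = 220 kΩ × 0.0100/0.9900 = 2.22 kΩ.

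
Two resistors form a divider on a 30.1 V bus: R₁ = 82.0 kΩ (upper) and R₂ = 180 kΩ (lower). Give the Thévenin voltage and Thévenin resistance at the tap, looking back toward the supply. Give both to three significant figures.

V_th is the open-circuit tap voltage: 30.1 × 180/(82.0 + 180) = 20.7 V.
With the supply zeroed, R₁ and R₂ appear in parallel from the tap: R_th = R₁‖R₂ = (82.0 × 180)/262.0 = 56.3 kΩ.

V_th = 20.7 V, R_th = 56.3 kΩ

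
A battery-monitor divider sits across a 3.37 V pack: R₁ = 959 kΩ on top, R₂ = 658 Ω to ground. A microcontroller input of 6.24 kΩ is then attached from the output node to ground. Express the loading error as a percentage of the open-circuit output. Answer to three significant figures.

The divider's output (Thévenin) resistance is R₁‖R₂ = 657.5 Ω.
Fractional drop under load = R_th/(R_th + R_L) = 657.5 / (657.5 + 6240) = 0.09533.
So the output falls by 9.53 %.

9.53 %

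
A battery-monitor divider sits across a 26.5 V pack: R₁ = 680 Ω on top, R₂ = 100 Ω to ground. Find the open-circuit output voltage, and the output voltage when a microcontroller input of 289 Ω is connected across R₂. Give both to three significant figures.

Open-circuit: V = 26.5 × 100/(680 + 100) = 3.40 V.
With the load, R₂ becomes R₂‖R_L = 74.29 Ω, so V = 26.5 × 74.29/754.3 = 2.61 V.

Unloaded: 3.40 V; loaded: 2.61 V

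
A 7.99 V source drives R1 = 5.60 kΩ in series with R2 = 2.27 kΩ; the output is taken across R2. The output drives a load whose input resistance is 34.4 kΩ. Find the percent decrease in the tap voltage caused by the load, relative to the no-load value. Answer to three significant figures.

4.48 %

The divider's output (Thévenin) resistance is R1‖R2 = 1.615 kΩ.
Fractional drop under load = R_th/(R_th + R_L) = 1.615 / (1.615 + 34.4) = 0.04485.
So the output falls by 4.48 %.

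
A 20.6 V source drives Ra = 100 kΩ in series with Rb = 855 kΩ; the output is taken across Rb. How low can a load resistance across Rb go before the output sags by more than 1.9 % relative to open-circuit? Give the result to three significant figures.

R_L(min) ≈ 4.62 MΩ

Output resistance R_th = Ra‖Rb = (100 × 855)/955.0 = 89.53 kΩ.
The fractional drop is R_th/(R_th + R_L); requiring this ≤ 0.0190 gives R_L ≥ R_th(1/0.0190 − 1) = 89.53 × 51.63 = 4.62 MΩ.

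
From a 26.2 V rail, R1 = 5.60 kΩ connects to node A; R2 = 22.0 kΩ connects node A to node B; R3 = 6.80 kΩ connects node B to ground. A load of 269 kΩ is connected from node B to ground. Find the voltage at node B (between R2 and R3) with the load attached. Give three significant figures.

V ≈ 5.08 V

At node B, R3 is in parallel with the load: R3‖R_L = 6.632 kΩ.
Below node A the resistance is R2 + (R3‖R_L) = 28.63 kΩ, so V_A = 26.2 × 28.63/34.23 = 21.91 V.
Then V_B = V_A × (R3‖R_L)/(R2 + R3‖R_L) = 21.91 × 6.632/28.63 = 5.08 V.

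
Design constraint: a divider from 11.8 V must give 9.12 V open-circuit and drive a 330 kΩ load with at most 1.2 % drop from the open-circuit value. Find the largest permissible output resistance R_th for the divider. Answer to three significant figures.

R_th ≤ 4.01 kΩ

Loading drop = R_th/(R_th + R_L) ≤ 0.0120, so R_th ≤ R_L · ε/(1−ε) = 330 kΩ × 0.0120/0.9880 = 4.01 kΩ.
(Any R1, R2 with R2/(R1+R2) = 0.773 and R1‖R2 ≤ 4.01 kΩ will meet the spec.)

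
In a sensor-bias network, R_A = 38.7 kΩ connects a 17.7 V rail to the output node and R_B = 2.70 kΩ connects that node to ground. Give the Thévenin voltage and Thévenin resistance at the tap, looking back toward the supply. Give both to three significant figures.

V_th is the open-circuit tap voltage: 17.7 × 2.70/(38.7 + 2.70) = 1.15 V.
With the supply zeroed, R_A and R_B appear in parallel from the tap: R_th = R_A‖R_B = (38.7 × 2.70)/41.40 = 2.52 kΩ.

V_th = 1.15 V, R_th = 2.52 kΩ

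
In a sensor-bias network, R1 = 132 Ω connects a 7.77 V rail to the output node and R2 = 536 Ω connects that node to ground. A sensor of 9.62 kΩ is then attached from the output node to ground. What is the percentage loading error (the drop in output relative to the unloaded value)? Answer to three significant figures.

1.09 %

The divider's output (Thévenin) resistance is R1‖R2 = 105.9 Ω.
Fractional drop under load = R_th/(R_th + R_L) = 105.9 / (105.9 + 9620) = 0.01089.
So the output falls by 1.09 %.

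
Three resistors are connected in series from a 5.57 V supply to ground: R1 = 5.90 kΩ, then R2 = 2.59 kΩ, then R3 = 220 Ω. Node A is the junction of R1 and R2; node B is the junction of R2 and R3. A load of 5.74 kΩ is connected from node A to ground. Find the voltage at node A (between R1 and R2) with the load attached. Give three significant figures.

Below node A the series string R2+R3 = 2810 Ω sits in parallel with the 5740 Ω load: 1886 Ω.
V_A = 5.57 × 1886/(5900 + 1886) = 1.35 V.

V ≈ 1.35 V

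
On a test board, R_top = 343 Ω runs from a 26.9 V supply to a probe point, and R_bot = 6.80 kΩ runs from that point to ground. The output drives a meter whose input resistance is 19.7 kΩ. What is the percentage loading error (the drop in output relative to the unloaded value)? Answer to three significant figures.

1.63 %

The divider's output (Thévenin) resistance is R_top‖R_bot = 326.5 Ω.
Fractional drop under load = R_th/(R_th + R_L) = 326.5 / (326.5 + 19700) = 0.01630.
So the output falls by 1.63 %.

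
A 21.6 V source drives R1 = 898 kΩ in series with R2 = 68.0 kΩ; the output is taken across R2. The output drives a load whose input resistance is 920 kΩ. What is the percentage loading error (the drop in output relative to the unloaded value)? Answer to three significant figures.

The divider's output (Thévenin) resistance is R1‖R2 = 63.21 kΩ.
Fractional drop under load = R_th/(R_th + R_L) = 63.21 / (63.21 + 920) = 0.06429.
So the output falls by 6.43 %.

6.43 %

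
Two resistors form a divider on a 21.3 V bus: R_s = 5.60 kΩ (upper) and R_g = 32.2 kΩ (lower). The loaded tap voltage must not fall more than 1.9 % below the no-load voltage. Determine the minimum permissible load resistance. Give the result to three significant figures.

R_L(min) ≈ 246 kΩ

Output resistance R_th = R_s‖R_g = (5.60 × 32.2)/37.80 = 4.770 kΩ.
The fractional drop is R_th/(R_th + R_L); requiring this ≤ 0.0190 gives R_L ≥ R_th(1/0.0190 − 1) = 4.770 × 51.63 = 246 kΩ.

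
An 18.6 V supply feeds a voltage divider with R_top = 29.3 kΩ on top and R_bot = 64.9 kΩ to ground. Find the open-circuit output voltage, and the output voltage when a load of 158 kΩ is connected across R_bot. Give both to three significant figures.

Unloaded: 12.8 V; loaded: 11.4 V

Open-circuit: V = 18.6 × 64.9/(29.3 + 64.9) = 12.8 V.
With the load, R_bot becomes R_bot‖R_L = 46.00 kΩ, so V = 18.6 × 46.00/75.30 = 11.4 V.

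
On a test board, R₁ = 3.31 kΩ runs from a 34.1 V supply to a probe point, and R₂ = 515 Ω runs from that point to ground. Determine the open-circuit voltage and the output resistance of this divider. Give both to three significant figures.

V_th is the open-circuit tap voltage: 34.1 × 515/(3310 + 515) = 4.59 V.
With the supply zeroed, R₁ and R₂ appear in parallel from the tap: R_th = R₁‖R₂ = (3310 × 515)/3825 = 446 Ω.

V_th = 4.59 V, R_th = 446 Ω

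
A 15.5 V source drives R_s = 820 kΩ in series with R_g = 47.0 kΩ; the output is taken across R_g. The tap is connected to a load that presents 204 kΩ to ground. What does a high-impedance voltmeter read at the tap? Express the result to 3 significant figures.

The load sits in parallel with R_g: R_g‖R_L = (47.0 × 204) / (47.0 + 204) = 38.20 kΩ.
V_out = 15.5 × 38.20 / (820 + 38.20) = 15.5 × 38.20/858.2 = 0.690 V.
(Unloaded it would have been 0.840 V.)

V_out ≈ 0.690 V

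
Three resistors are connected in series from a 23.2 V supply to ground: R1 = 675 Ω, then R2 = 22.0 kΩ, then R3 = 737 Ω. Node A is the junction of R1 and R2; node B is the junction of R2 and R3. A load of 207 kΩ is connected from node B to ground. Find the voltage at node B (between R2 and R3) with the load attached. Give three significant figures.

V ≈ 0.728 V

At node B, R3 is in parallel with the load: R3‖R_L = 734.4 Ω.
Below node A the resistance is R2 + (R3‖R_L) = 22730 Ω, so V_A = 23.2 × 22730/23410 = 22.53 V.
Then V_B = V_A × (R3‖R_L)/(R2 + R3‖R_L) = 22.53 × 734.4/22730 = 0.728 V.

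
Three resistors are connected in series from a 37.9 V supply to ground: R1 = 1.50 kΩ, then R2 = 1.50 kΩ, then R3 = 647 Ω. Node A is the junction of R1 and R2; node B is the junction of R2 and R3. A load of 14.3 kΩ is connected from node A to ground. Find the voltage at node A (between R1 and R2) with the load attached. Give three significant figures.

V ≈ 21.0 V

Below node A the series string R2+R3 = 2147 Ω sits in parallel with the 14300 Ω load: 1867 Ω.
V_A = 37.9 × 1867/(1500 + 1867) = 21.0 V.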